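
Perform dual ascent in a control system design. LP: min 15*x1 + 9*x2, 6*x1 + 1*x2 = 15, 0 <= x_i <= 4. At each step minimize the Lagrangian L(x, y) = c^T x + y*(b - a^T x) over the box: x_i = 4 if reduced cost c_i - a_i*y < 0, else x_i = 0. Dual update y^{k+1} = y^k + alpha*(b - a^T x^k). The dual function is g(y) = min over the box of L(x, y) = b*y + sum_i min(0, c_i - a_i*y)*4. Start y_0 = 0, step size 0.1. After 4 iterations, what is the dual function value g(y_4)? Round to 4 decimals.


Dual ascent for LP: min 15*x1 + 9*x2, 6*x1 + 1*x2 = 15, 0 <= x_i <= 4
Step 1: y^k = 0.0, reduced costs: (15.0, 9.0)
  x^k = (0.0, 0.0), subgradient = b - a^T x = 15.0
  y^{k+1} = 0.0 + 0.1*15.0 = 1.5
Step 2: y^k = 1.5, reduced costs: (6.0, 7.5)
  x^k = (0.0, 0.0), subgradient = b - a^T x = 15.0
  y^{k+1} = 1.5 + 0.1*15.0 = 3.0
Step 3: y^k = 3.0, reduced costs: (-3.0, 6.0)
  x^k = (4.0, 0.0), subgradient = b - a^T x = -9.0
  y^{k+1} = 3.0 + 0.1*-9.0 = 2.1
Step 4: y^k = 2.1, reduced costs: (2.4, 6.9)
  x^k = (0.0, 0.0), subgradient = b - a^T x = 15.0
  y^{k+1} = 2.1 + 0.1*15.0 = 3.6
Dual objective at y_4 = 3.6: reduced costs (-6.6, 5.4), box minimizer x = (4.0, 0.0)
g(y_4) = b*y + (c1 - a1*y)*x1 + (c2 - a2*y)*x2 = 15*3.6 + (-6.6)*4.0 + 5.4*0.0 = 54.0 - 26.4 + 0.0 = 27.6


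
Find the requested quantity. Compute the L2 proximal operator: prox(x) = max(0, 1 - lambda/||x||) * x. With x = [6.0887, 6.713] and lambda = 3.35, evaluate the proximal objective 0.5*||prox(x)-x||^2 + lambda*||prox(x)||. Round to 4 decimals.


Step 1: Compute ||x||.
||x|| = 9.0629
Step 2: Compute scaling factor.
scale = max(0, 1 - 3.35/9.0629) = 0.6304
Step 3: prox(x) = [3.8381, 4.2316]
||prox(x)|| = 5.7129
Step 4: Proximal objective.
0.5*||prox-x||^2 = 5.6113
lambda*||prox|| = 19.1382
Total = 24.7496


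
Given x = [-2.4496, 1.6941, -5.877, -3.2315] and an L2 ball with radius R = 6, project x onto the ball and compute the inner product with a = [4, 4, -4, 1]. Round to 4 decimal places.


Step 1: Compute ||x|| (intermediates to 6 decimals).
||x|| = sqrt((-2.4496)^2 + 1.6941^2 + (-5.877)^2 + (-3.2315)^2) = 7.338408
Step 2: Project.
Since ||x|| > R, scale = R/||x|| = 6/7.338408 = 0.817616, proj(x) = scale * x
proj(x) = [-2.002832, 1.385123, -4.805129, -2.642126]
Step 3: Dot product.
a^T * proj(x) = 4*(-2.002832) + 4*1.385123 - 4*(-4.805129) + 1*(-2.642126) = 14.1076


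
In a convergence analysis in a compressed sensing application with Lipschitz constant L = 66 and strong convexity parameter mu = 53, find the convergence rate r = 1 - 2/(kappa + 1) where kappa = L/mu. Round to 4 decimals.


Step 1: Compute the condition number.
kappa = L/mu = 66/53 = 1.2453
Step 2: Compute the convergence rate.
r = 1 - 2/(kappa + 1) = 1 - 2*mu/(L + mu) = (L - mu)/(L + mu) = 13/119 = 0.1092


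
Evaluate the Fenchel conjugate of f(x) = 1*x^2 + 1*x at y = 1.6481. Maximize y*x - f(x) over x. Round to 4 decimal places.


f*(y) = sup_x {y*x - a*x^2 - b*x} = sup_x {(y-b)*x - a*x^2}
FOC: (y - b) - 2a*x = 0 => x* = (y - b)/(2a)
x* = (1.6481 - 1)/(2*1) = 0.3241
f*(1.6481) = (y-b)^2/(4a) = (1.6481 - 1)^2/(4*1)
= 0.42/4 = 0.105


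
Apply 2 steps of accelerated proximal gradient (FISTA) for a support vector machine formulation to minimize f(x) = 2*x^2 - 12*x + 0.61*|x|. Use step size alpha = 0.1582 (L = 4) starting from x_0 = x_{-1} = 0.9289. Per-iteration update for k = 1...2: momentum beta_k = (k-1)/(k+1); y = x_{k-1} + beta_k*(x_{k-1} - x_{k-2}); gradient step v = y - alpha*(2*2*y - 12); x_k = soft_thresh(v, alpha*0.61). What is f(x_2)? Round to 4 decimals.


FISTA on f(x) = 2*x^2 - 12*x + 0.61*|x|
L = 4, alpha = 0.1582
Iteration 1: beta = 0.0, y = 0.9289 + 0.0*(0.9289 - 0.9289) = 0.9289
  grad(y) = -8.2844, v = y - alpha*grad = 2.2395
  prox(v) = soft_thresh(2.2395, 0.0965) = 2.143
Iteration 2: beta = 0.3333, y = 2.143 + 0.3333*(2.143 - 0.9289) = 2.5477
  grad(y) = -1.8093, v = y - alpha*grad = 2.8339
  prox(v) = soft_thresh(2.8339, 0.0965) = 2.7374
f(x_2) = 2*2.7374^2 - 12*2.7374 + 0.61*|2.7374| = -16.1923


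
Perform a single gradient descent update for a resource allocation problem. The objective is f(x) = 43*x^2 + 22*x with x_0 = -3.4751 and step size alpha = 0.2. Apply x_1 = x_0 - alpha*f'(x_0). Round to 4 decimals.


We compute the gradient at x_0 and apply the update.
f'(x) = 86*x + 22
f'(-3.4751) = 86*-3.4751 + 22 = -276.8586
x_1 = -3.4751 - 0.2*-276.8586 = 51.8966


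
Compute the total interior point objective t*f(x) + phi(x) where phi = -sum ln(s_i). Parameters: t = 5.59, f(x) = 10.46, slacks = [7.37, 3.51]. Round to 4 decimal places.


Step 1: Compute log-barrier.
ln values: [1.9974, 1.2556]
phi = -(1.9974 + 1.2556) = -3.253
Step 2: Compute augmented objective.
t*f(x) = 5.59*10.46 = 58.4714
Total = 58.4714 - 3.253 = 55.2184


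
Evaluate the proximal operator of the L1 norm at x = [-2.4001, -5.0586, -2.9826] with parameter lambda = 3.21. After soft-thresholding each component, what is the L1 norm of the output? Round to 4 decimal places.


Soft-thresholding with lambda = 3.21:
prox(-2.4001) = sign(-2.4001)*max(|-2.4001| - 3.21, 0) = 0.0
prox(-5.0586) = sign(-5.0586)*max(|-5.0586| - 3.21, 0) = -1.8486
prox(-2.9826) = sign(-2.9826)*max(|-2.9826| - 3.21, 0) = 0.0
prox(x) = [0.0, -1.8486, 0.0]
||prox(x)||_1 = 0.0 + 1.8486 + 0.0 = 1.8486


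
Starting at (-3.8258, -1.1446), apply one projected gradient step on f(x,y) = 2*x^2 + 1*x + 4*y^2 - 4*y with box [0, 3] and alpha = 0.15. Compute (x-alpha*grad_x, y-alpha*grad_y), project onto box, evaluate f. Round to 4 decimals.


Step 1: Compute gradient at (-3.8258, -1.1446).
grad_x = 2*2*-3.8258 + 1 = -14.3032
grad_y = 2*4*-1.1446 - 4 = -13.1568
Step 2: Gradient step.
x_raw = -3.8258 - 0.15*-14.3032 = -1.6803
y_raw = -1.1446 - 0.15*-13.1568 = 0.8289
Step 3: Project onto [0, 3].
x_proj = clip(-1.6803) = 0.0
y_proj = clip(0.8289) = 0.8289
Step 4: Evaluate f.
f(0.0, 0.8289) = -0.5672


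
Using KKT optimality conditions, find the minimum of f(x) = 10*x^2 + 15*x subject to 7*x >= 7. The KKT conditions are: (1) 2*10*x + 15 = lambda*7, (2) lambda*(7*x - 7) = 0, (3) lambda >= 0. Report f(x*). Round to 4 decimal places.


Step 1: Try lambda = 0 (constraint inactive).
x_unc = -15/(2*10) = -0.75
Check: 7*-0.75 = -5.25 < 7 -- violated!
Step 2: Constraint must be active: 7*x = 7
x* = 7/7 = 1.0
lambda = (2*10*1.0 + 15)/7 = 5.0
Step 3: Compute optimal value.
f(x*) = 10*1.0^2 + 15*1.0 = 25.0


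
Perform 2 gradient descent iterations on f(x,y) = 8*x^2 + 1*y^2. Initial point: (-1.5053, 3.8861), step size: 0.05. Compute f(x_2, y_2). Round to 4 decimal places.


Gradient descent on f(x,y) = 8*x^2 + 1*y^2.
Starting point: (-1.5053, 3.8861), alpha = 0.05
Step 1: grad_x = 2*8*-1.5053 = -24.0848, grad_y = 2*1*3.8861 = 7.7722
  x_1 = -1.5053 - 0.05*-24.0848 = -0.3011
  y_1 = 3.8861 - 0.05*7.7722 = 3.4975
Step 2: grad_x = 2*8*-0.3011 = -4.817, grad_y = 2*1*3.4975 = 6.995
  x_2 = -0.3011 - 0.05*-4.817 = -0.0602
  y_2 = 3.4975 - 0.05*6.995 = 3.1477
f(-0.0602, 3.1477) = 8*(-0.0602)^2 + 1*3.1477^2 = 9.9373


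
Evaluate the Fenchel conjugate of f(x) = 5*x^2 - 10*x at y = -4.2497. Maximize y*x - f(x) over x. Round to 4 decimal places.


f*(y) = sup_x {y*x - a*x^2 - b*x} = sup_x {(y-b)*x - a*x^2}
FOC: (y - b) - 2a*x = 0 => x* = (y - b)/(2a)
x* = (-4.2497 + 10)/(2*5) = 0.575
f*(-4.2497) = (y-b)^2/(4a) = (-4.2497 + 10)^2/(4*5)
= 33.066/20 = 1.6533


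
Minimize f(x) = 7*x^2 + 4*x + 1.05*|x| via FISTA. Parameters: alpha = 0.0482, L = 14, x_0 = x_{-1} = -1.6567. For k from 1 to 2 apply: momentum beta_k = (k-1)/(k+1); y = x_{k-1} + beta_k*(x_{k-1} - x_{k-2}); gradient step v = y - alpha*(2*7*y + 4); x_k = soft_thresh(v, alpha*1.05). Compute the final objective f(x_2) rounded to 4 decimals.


FISTA on f(x) = 7*x^2 + 4*x + 1.05*|x|
L = 14, alpha = 0.0482
Iteration 1: beta = 0.0, y = -1.6567 + 0.0*(-1.6567 + 1.6567) = -1.6567
  grad(y) = -19.1938, v = y - alpha*grad = -0.7316
  prox(v) = soft_thresh(-0.7316, 0.0506) = -0.6809
Iteration 2: beta = 0.3333, y = -0.6809 + 0.3333*(-0.6809 + 1.6567) = -0.3557
  grad(y) = -0.9798, v = y - alpha*grad = -0.3085
  prox(v) = soft_thresh(-0.3085, 0.0506) = -0.2579
f(x_2) = 7*(-0.2579)^2 + 4*(-0.2579) + 1.05*|-0.2579| = -0.2952


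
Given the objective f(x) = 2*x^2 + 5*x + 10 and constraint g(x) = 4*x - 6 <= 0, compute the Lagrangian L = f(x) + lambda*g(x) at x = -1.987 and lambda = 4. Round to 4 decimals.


Step 1: Evaluate f(x).
f(-1.987) = 2*(-1.987)^2 + 5*(-1.987) + 10 = 7.9613
Step 2: Evaluate g(x).
g(-1.987) = 4*-1.987 - 6 = -13.948
Step 3: Compute Lagrangian.
L = 7.9613 + 4*-13.948 = -47.8307


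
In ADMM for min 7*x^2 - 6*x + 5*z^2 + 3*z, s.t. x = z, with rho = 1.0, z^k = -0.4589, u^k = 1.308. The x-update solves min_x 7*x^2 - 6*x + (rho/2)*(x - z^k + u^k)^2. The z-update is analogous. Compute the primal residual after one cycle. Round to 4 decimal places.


ADMM iteration with rho = 1.0, z^k = -0.4589, u^k = 1.308
Step 1: x-update.
Minimize 7*x^2 - 6*x + (1.0/2)*(x + 0.4589 + 1.308)^2
FOC: (2*7 + 1.0)*x = 6 + 1.0*(-0.4589 - 1.308)
x^{k+1} = 0.2822
Step 2: z-update.
Minimize 5*z^2 + 3*z + (1.0/2)*(0.2822 - z + 1.308)^2
FOC: (2*5 + 1.0)*z = -3 + 1.0*(0.2822 + 1.308)
z^{k+1} = -0.1282
Step 3: u-update.
u^{k+1} = 1.308 + 0.2822 + 0.1282 = 1.7184
Step 4: Primal residual = |0.2822 + 0.1282| = 0.4104


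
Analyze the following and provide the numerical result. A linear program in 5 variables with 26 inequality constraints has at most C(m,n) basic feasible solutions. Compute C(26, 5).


Each vertex corresponds to some choice of n active constraints out of m, so the number of vertices is at most C(m, n) = m! / (n!(m-n)!).
m = 26, n = 5
Numerator: 26 * 25 * 24 * 23 * 22
Denominator: 5! = 120
C(26, 5) = 65780


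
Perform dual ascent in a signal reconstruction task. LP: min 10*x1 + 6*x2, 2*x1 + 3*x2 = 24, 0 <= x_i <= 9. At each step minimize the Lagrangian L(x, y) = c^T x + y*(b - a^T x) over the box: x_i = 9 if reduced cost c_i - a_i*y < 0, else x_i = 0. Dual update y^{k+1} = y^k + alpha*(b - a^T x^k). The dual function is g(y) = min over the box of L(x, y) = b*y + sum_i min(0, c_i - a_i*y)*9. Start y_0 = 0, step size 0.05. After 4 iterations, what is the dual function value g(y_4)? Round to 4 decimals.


Dual ascent for LP: min 10*x1 + 6*x2, 2*x1 + 3*x2 = 24, 0 <= x_i <= 9
Step 1: y^k = 0.0, reduced costs: (10.0, 6.0)
  x^k = (0.0, 0.0), subgradient = b - a^T x = 24.0
  y^{k+1} = 0.0 + 0.05*24.0 = 1.2
Step 2: y^k = 1.2, reduced costs: (7.6, 2.4)
  x^k = (0.0, 0.0), subgradient = b - a^T x = 24.0
  y^{k+1} = 1.2 + 0.05*24.0 = 2.4
Step 3: y^k = 2.4, reduced costs: (5.2, -1.2)
  x^k = (0.0, 9.0), subgradient = b - a^T x = -3.0
  y^{k+1} = 2.4 + 0.05*-3.0 = 2.25
Step 4: y^k = 2.25, reduced costs: (5.5, -0.75)
  x^k = (0.0, 9.0), subgradient = b - a^T x = -3.0
  y^{k+1} = 2.25 + 0.05*-3.0 = 2.1
Dual objective at y_4 = 2.1: reduced costs (5.8, -0.3), box minimizer x = (0.0, 9.0)
g(y_4) = b*y + (c1 - a1*y)*x1 + (c2 - a2*y)*x2 = 24*2.1 + 5.8*0.0 + (-0.3)*9.0 = 50.4 + 0.0 - 2.7 = 47.7


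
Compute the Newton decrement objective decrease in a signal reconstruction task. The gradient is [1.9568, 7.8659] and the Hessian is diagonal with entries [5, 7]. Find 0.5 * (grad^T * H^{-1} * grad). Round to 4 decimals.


Step 1: H is diagonal, so H^(-1) * g = [0.3914, 1.1237].
Step 2: g^T H^(-1) g = sum_i g_i^2 / H_ii
  = (1.9568)^2/5 + (7.8659)^2/7
  = 0.7658 + 8.8389 = 9.6047
Step 3: Objective decrease = 0.5 * g^T H^(-1) g = 4.8024


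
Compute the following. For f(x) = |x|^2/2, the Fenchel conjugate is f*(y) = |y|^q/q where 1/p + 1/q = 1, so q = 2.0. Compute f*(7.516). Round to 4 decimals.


The conjugate exponent q satisfies 1/p + 1/q = 1.
p = 2, so q = 2/(2 - 1) = 2.0
|y|^q = 7.516^2.0 = 56.4903
f*(7.516) = 56.4903 / 2.0 = 28.2451


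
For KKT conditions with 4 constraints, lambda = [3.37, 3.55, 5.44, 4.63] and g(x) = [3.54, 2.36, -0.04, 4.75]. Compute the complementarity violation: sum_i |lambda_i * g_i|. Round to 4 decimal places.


KKT complementary slackness check:
lambda_1 * g_1 = 3.37 * 3.54 = 11.9298
lambda_2 * g_2 = 3.55 * 2.36 = 8.378
lambda_3 * g_3 = 5.44 * -0.04 = -0.2176
lambda_4 * g_4 = 4.63 * 4.75 = 21.9925
Total violation = 11.9298 + 8.378 + 0.2176 + 21.9925 = 42.5179


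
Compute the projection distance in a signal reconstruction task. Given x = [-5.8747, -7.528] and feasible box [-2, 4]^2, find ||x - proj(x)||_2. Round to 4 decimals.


Project each component onto [-2, 4].
clip(-5.8747) = -2.0, clip(-7.528) = -2.0
Projection = [-2.0, -2.0]
Squared diffs: [15.0133, 30.5588]
Distance = sqrt(45.5721) = 6.7507


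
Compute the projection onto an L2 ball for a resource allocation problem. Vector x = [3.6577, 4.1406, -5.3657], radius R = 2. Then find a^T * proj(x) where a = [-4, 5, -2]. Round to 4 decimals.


Step 1: Compute ||x|| (intermediates to 6 decimals).
||x|| = sqrt(3.6577^2 + 4.1406^2 + (-5.3657)^2) = 7.701563
Step 2: Project.
Since ||x|| > R, scale = R/||x|| = 2/7.701563 = 0.259688, proj(x) = scale * x
proj(x) = [0.949861, 1.075264, -1.393408]
Step 3: Dot product.
a^T * proj(x) = -4*0.949861 + 5*1.075264 - 2*(-1.393408) = 4.3637


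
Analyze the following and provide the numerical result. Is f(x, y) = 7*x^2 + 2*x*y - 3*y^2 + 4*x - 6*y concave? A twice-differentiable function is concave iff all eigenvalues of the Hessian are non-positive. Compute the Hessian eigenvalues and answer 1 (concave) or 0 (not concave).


The Hessian of f(x,y) = 7*x^2 + 2*x*y - 3*y^2 + 4*x - 6*y is:
H = [[14, 2], [2, -6]]
Trace = 14 - 6 = 8
Determinant = 14*-6 - (2)^2 = -88
Discriminant = (8)^2 - 4*-88 = 416.0
Eigenvalues: lambda_1 = -6.198, lambda_2 = 14.198
The function is not concave.

0


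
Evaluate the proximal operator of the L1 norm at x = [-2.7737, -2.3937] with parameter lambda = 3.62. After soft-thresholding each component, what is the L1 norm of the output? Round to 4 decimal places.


Soft-thresholding with lambda = 3.62:
prox(-2.7737) = sign(-2.7737)*max(|-2.7737| - 3.62, 0) = 0.0
prox(-2.3937) = sign(-2.3937)*max(|-2.3937| - 3.62, 0) = 0.0
prox(x) = [0.0, 0.0]
||prox(x)||_1 = 0.0 + 0.0 = 0.0


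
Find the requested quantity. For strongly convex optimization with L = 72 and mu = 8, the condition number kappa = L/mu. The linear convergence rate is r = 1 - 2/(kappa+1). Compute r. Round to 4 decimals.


Step 1: Compute the condition number.
kappa = L/mu = 72/8 = 9.0
Step 2: Compute the convergence rate.
r = 1 - 2/(kappa + 1) = 1 - 2*mu/(L + mu) = (L - mu)/(L + mu) = 64/80 = 0.8


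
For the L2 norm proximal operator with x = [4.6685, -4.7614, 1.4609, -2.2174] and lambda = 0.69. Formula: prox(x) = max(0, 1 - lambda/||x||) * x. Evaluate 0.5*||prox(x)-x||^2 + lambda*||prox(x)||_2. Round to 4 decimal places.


Step 1: Compute ||x||.
||x|| = 7.1775
Step 2: Compute scaling factor.
scale = max(0, 1 - 0.69/7.1775) = 0.9039
Step 3: prox(x) = [4.2197, -4.3037, 1.3205, -2.0042]
||prox(x)|| = 6.4875
Step 4: Proximal objective.
0.5*||prox-x||^2 = 0.2381
lambda*||prox|| = 4.4764
Total = 4.7144


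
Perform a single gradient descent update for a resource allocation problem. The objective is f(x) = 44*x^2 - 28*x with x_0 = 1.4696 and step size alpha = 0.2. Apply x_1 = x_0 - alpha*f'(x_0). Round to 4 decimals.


We compute the gradient at x_0 and apply the update.
f'(x) = 88*x - 28
f'(1.4696) = 88*1.4696 - 28 = 101.3248
x_1 = 1.4696 - 0.2*101.3248 = -18.7954


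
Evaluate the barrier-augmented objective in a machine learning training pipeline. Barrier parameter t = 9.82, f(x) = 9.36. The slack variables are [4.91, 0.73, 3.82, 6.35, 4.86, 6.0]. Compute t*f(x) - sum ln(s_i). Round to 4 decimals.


Step 1: Compute log-barrier.
ln values: [1.5913, -0.3147, 1.3403, 1.8485, 1.581, 1.7918]
phi = -(1.5913 - 0.3147 + 1.3403 + 1.8485 + 1.581 + 1.7918) = -7.8381
Step 2: Compute augmented objective.
t*f(x) = 9.82*9.36 = 91.9152
Total = 91.9152 - 7.8381 = 84.0771


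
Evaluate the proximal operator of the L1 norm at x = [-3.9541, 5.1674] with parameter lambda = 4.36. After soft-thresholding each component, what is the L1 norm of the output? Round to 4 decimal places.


Soft-thresholding with lambda = 4.36:
prox(-3.9541) = sign(-3.9541)*max(|-3.9541| - 4.36, 0) = 0.0
prox(5.1674) = sign(5.1674)*max(|5.1674| - 4.36, 0) = 0.8074
prox(x) = [0.0, 0.8074]
||prox(x)||_1 = 0.0 + 0.8074 = 0.8074


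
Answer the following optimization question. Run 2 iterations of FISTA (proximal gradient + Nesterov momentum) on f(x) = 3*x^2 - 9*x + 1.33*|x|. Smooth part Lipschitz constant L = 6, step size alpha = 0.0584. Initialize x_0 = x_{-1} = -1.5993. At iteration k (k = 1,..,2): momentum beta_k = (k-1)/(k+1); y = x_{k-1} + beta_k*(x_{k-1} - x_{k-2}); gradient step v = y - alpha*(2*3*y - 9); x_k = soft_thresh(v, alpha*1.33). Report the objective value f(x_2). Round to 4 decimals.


FISTA on f(x) = 3*x^2 - 9*x + 1.33*|x|
L = 6, alpha = 0.0584
Iteration 1: beta = 0.0, y = -1.5993 + 0.0*(-1.5993 + 1.5993) = -1.5993
  grad(y) = -18.5958, v = y - alpha*grad = -0.5133
  prox(v) = soft_thresh(-0.5133, 0.0777) = -0.4356
Iteration 2: beta = 0.3333, y = -0.4356 + 0.3333*(-0.4356 + 1.5993) = -0.0477
  grad(y) = -9.2865, v = y - alpha*grad = 0.4946
  prox(v) = soft_thresh(0.4946, 0.0777) = 0.4169
f(x_2) = 3*0.4169^2 - 9*0.4169 + 1.33*|0.4169| = -2.6763


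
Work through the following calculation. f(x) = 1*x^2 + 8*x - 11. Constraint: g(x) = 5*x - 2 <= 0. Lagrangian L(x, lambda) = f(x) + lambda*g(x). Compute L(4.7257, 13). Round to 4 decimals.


Step 1: Evaluate f(x).
f(4.7257) = 1*4.7257^2 + 8*4.7257 - 11 = 49.1378
Step 2: Evaluate g(x).
g(4.7257) = 5*4.7257 - 2 = 21.6285
Step 3: Compute Lagrangian.
L = 49.1378 + 13*21.6285 = 330.3083


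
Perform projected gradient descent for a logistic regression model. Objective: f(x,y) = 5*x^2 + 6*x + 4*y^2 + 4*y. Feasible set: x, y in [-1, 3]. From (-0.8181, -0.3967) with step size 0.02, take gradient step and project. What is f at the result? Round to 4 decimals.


Step 1: Compute gradient at (-0.8181, -0.3967).
grad_x = 2*5*-0.8181 + 6 = -2.181
grad_y = 2*4*-0.3967 + 4 = 0.8264
Step 2: Gradient step.
x_raw = -0.8181 - 0.02*-2.181 = -0.7745
y_raw = -0.3967 - 0.02*0.8264 = -0.4132
Step 3: Project onto [-1, 3].
x_proj = clip(-0.7745) = -0.7745
y_proj = clip(-0.4132) = -0.4132
Step 4: Evaluate f.
f(-0.7745, -0.4132) = -2.6177


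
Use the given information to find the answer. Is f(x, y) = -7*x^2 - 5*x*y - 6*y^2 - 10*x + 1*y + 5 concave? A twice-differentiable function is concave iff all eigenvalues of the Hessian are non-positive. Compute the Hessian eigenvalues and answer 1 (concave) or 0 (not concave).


The Hessian of f(x,y) = -7*x^2 - 5*x*y - 6*y^2 - 10*x + 1*y + 5 is:
H = [[-14, -5], [-5, -12]]
Trace = -14 - 12 = -26
Determinant = -14*-12 - (-5)^2 = 143
Discriminant = (-26)^2 - 4*143 = 104.0
Eigenvalues: lambda_1 = -18.099, lambda_2 = -7.901
The function is concave.

1


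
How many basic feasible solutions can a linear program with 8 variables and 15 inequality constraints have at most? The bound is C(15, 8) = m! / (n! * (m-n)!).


Each vertex corresponds to some choice of n active constraints out of m, so the number of vertices is at most C(m, n) = m! / (n!(m-n)!).
m = 15, n = 8
Numerator: 15 * 14 * 13 * 12 * 11 * 10 * 9 * 8
Denominator: 8! = 40320
C(15, 8) = 6435


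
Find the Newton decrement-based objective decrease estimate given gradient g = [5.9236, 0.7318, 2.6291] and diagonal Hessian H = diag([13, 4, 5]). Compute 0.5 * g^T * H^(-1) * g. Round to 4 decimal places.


Step 1: H is diagonal, so H^(-1) * g = [0.4557, 0.183, 0.5258].
Step 2: g^T H^(-1) g = sum_i g_i^2 / H_ii
  = (5.9236)^2/13 + (0.7318)^2/4 + (2.6291)^2/5
  = 2.6992 + 0.1339 + 1.3824 = 4.2155
Step 3: Objective decrease = 0.5 * g^T H^(-1) g = 2.1077


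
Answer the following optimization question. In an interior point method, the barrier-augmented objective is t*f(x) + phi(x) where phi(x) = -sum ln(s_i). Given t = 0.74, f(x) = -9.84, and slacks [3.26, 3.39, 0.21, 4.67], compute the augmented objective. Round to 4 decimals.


Step 1: Compute log-barrier.
ln values: [1.1817, 1.2208, -1.5606, 1.5412]
phi = -(1.1817 + 1.2208 - 1.5606 + 1.5412) = -2.3831
Step 2: Compute augmented objective.
t*f(x) = 0.74*-9.84 = -7.2816
Total = -7.2816 - 2.3831 = -9.6647


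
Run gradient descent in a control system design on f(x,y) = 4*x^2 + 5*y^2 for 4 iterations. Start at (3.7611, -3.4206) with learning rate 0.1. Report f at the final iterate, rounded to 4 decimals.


Gradient descent on f(x,y) = 4*x^2 + 5*y^2.
Starting point: (3.7611, -3.4206), alpha = 0.1
Step 1: grad_x = 2*4*3.7611 = 30.0888, grad_y = 2*5*-3.4206 = -34.206
  x_1 = 3.7611 - 0.1*30.0888 = 0.7522
  y_1 = -3.4206 - 0.1*-34.206 = 0.0
Step 2: grad_x = 2*4*0.7522 = 6.0178, grad_y = 2*5*0.0 = 0.0
  x_2 = 0.7522 - 0.1*6.0178 = 0.1504
  y_2 = 0.0 - 0.1*0.0 = 0.0
Step 3: grad_x = 2*4*0.1504 = 1.2036, grad_y = 2*5*0.0 = 0.0
  x_3 = 0.1504 - 0.1*1.2036 = 0.0301
  y_3 = 0.0 - 0.1*0.0 = 0.0
Step 4: grad_x = 2*4*0.0301 = 0.2407, grad_y = 2*5*0.0 = 0.0
  x_4 = 0.0301 - 0.1*0.2407 = 0.006
  y_4 = 0.0 - 0.1*0.0 = 0.0
f(0.006, 0.0) = 4*0.006^2 + 5*0.0^2 = 0.0001


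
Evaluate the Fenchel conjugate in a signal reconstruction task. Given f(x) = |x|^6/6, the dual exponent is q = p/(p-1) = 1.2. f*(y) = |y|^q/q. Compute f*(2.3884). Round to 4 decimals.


The conjugate exponent q satisfies 1/p + 1/q = 1.
p = 6, so q = 6/(6 - 1) = 1.2
|y|^q = 2.3884^1.2 = 2.8427
f*(2.3884) = 2.8427 / 1.2 = 2.3689


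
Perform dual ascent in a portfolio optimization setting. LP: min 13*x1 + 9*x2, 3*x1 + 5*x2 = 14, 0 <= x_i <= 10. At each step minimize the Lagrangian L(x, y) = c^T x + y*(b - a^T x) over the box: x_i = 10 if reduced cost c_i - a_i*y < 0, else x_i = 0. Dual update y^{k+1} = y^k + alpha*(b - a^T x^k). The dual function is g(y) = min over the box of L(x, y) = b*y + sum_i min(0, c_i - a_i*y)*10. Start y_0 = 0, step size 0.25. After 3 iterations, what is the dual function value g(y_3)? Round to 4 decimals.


Dual ascent for LP: min 13*x1 + 9*x2, 3*x1 + 5*x2 = 14, 0 <= x_i <= 10
Step 1: y^k = 0.0, reduced costs: (13.0, 9.0)
  x^k = (0.0, 0.0), subgradient = b - a^T x = 14.0
  y^{k+1} = 0.0 + 0.25*14.0 = 3.5
Step 2: y^k = 3.5, reduced costs: (2.5, -8.5)
  x^k = (0.0, 10.0), subgradient = b - a^T x = -36.0
  y^{k+1} = 3.5 + 0.25*-36.0 = -5.5
Step 3: y^k = -5.5, reduced costs: (29.5, 36.5)
  x^k = (0.0, 0.0), subgradient = b - a^T x = 14.0
  y^{k+1} = -5.5 + 0.25*14.0 = -2.0
Dual objective at y_3 = -2.0: reduced costs (19.0, 19.0), box minimizer x = (0.0, 0.0)
g(y_3) = b*y + (c1 - a1*y)*x1 + (c2 - a2*y)*x2 = 14*(-2.0) + 19.0*0.0 + 19.0*0.0 = -28.0 + 0.0 + 0.0 = -28.0


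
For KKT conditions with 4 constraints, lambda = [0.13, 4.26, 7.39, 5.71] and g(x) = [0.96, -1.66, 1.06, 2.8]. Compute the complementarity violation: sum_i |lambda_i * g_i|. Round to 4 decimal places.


KKT complementary slackness check:
lambda_1 * g_1 = 0.13 * 0.96 = 0.1248
lambda_2 * g_2 = 4.26 * -1.66 = -7.0716
lambda_3 * g_3 = 7.39 * 1.06 = 7.8334
lambda_4 * g_4 = 5.71 * 2.8 = 15.988
Total violation = 0.1248 + 7.0716 + 7.8334 + 15.988 = 31.0178


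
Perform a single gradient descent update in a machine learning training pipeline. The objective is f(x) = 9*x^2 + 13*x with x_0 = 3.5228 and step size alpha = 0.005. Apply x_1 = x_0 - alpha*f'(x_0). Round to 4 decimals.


We compute the gradient at x_0 and apply the update.
f'(x) = 18*x + 13
f'(3.5228) = 18*3.5228 + 13 = 76.4104
x_1 = 3.5228 - 0.005*76.4104 = 3.1407


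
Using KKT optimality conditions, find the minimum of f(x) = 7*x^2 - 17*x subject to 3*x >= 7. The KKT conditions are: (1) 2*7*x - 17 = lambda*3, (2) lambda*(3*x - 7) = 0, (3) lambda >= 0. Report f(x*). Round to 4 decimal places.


Step 1: Try lambda = 0 (constraint inactive).
x_unc = 17/(2*7) = 1.2143
Check: 3*1.2143 = 3.6429 < 7 -- violated!
Step 2: Constraint must be active: 3*x = 7
x* = 7/3 = 2.3333 (rounded; the exact value 7/3 is used below)
lambda = (2*7*(7/3) - 17)/3 = 5.2222
Step 3: Compute optimal value.
f(x*) = 7*(7/3)^2 - 17*(7/3) = -1.5556


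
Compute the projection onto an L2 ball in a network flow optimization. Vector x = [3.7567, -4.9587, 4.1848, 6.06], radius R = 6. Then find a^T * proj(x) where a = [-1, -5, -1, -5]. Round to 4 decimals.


Step 1: Compute ||x|| (intermediates to 6 decimals).
||x|| = sqrt(3.7567^2 + (-4.9587)^2 + 4.1848^2 + 6.06^2) = 9.640418
Step 2: Project.
Since ||x|| > R, scale = R/||x|| = 6/9.640418 = 0.62238, proj(x) = scale * x
proj(x) = [2.338095, -3.086196, 2.604536, 3.771623]
Step 3: Dot product.
a^T * proj(x) = -1*2.338095 - 5*(-3.086196) - 1*2.604536 - 5*3.771623 = -8.3698


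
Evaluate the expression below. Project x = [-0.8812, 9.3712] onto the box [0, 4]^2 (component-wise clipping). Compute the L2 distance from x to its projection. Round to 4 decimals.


Project each component onto [0, 4].
clip(-0.8812) = 0.0, clip(9.3712) = 4.0
Projection = [0.0, 4.0]
Squared diffs: [0.7765, 28.8498]
Distance = sqrt(29.6263) = 5.443


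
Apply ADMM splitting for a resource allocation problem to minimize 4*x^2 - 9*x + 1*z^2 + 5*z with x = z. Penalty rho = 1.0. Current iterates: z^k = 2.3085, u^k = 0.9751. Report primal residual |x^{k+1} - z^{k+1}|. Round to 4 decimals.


ADMM iteration with rho = 1.0, z^k = 2.3085, u^k = 0.9751
Step 1: x-update.
Minimize 4*x^2 - 9*x + (1.0/2)*(x - 2.3085 + 0.9751)^2
FOC: (2*4 + 1.0)*x = 9 + 1.0*(2.3085 - 0.9751)
x^{k+1} = 1.1482
Step 2: z-update.
Minimize 1*z^2 + 5*z + (1.0/2)*(1.1482 - z + 0.9751)^2
FOC: (2*1 + 1.0)*z = -5 + 1.0*(1.1482 + 0.9751)
z^{k+1} = -0.9589
Step 3: u-update.
u^{k+1} = 0.9751 + 1.1482 + 0.9589 = 3.0822
Step 4: Primal residual = |1.1482 + 0.9589| = 2.1071


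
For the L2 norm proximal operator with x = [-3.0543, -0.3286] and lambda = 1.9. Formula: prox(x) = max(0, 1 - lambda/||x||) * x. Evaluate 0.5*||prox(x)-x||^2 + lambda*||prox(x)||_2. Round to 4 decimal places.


Step 1: Compute ||x||.
||x|| = 3.0719
Step 2: Compute scaling factor.
scale = max(0, 1 - 1.9/3.0719) = 0.3815
Step 3: prox(x) = [-1.1652, -0.1254]
||prox(x)|| = 1.1719
Step 4: Proximal objective.
0.5*||prox-x||^2 = 1.805
lambda*||prox|| = 2.2266
Total = 4.0317


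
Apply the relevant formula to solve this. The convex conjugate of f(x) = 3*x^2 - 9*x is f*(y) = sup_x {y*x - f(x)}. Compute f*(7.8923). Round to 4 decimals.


f*(y) = sup_x {y*x - a*x^2 - b*x} = sup_x {(y-b)*x - a*x^2}
FOC: (y - b) - 2a*x = 0 => x* = (y - b)/(2a)
x* = (7.8923 + 9)/(2*3) = 2.8154
f*(7.8923) = (y-b)^2/(4a) = (7.8923 + 9)^2/(4*3)
= 285.3498/12 = 23.7791


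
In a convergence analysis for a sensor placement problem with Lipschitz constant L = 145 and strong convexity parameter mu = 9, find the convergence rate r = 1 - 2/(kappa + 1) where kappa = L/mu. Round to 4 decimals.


Step 1: Compute the condition number.
kappa = L/mu = 145/9 = 16.1111
Step 2: Compute the convergence rate.
r = 1 - 2/(kappa + 1) = 1 - 2*mu/(L + mu) = (L - mu)/(L + mu) = 136/154 = 0.8831


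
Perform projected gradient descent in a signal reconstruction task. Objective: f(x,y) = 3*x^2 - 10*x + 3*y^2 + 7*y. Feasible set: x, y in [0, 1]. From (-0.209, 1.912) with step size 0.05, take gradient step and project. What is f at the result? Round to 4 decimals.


Step 1: Compute gradient at (-0.209, 1.912).
grad_x = 2*3*-0.209 - 10 = -11.254
grad_y = 2*3*1.912 + 7 = 18.472
Step 2: Gradient step.
x_raw = -0.209 - 0.05*-11.254 = 0.3537
y_raw = 1.912 - 0.05*18.472 = 0.9884
Step 3: Project onto [0, 1].
x_proj = clip(0.3537) = 0.3537
y_proj = clip(0.9884) = 0.9884
Step 4: Evaluate f.
f(0.3537, 0.9884) = 6.6879


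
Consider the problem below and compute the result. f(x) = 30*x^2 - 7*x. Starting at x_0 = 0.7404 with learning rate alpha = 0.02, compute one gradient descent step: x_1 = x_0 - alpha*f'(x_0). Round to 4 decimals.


We compute the gradient at x_0 and apply the update.
f'(x) = 60*x - 7
f'(0.7404) = 60*0.7404 - 7 = 37.424
x_1 = 0.7404 - 0.02*37.424 = -0.0081


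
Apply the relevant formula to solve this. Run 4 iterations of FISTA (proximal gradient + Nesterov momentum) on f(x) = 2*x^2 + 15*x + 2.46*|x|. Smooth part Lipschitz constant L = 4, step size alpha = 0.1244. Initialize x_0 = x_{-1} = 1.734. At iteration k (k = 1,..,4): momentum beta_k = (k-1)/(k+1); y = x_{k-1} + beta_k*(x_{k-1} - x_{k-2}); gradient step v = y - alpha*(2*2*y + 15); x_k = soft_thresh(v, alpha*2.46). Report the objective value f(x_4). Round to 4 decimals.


FISTA on f(x) = 2*x^2 + 15*x + 2.46*|x|
L = 4, alpha = 0.1244
Iteration 1: beta = 0.0, y = 1.734 + 0.0*(1.734 - 1.734) = 1.734
  grad(y) = 21.936, v = y - alpha*grad = -0.9948
  prox(v) = soft_thresh(-0.9948, 0.306) = -0.6888
Iteration 2: beta = 0.3333, y = -0.6888 + 0.3333*(-0.6888 - 1.734) = -1.4964
  grad(y) = 9.0143, v = y - alpha*grad = -2.6178
  prox(v) = soft_thresh(-2.6178, 0.306) = -2.3118
Iteration 3: beta = 0.5, y = -2.3118 + 0.5*(-2.3118 + 0.6888) = -3.1233
  grad(y) = 2.507, v = y - alpha*grad = -3.4351
  prox(v) = soft_thresh(-3.4351, 0.306) = -3.1291
Iteration 4: beta = 0.6, y = -3.1291 + 0.6*(-3.1291 + 2.3118) = -3.6195
  grad(y) = 0.522, v = y - alpha*grad = -3.6844
  prox(v) = soft_thresh(-3.6844, 0.306) = -3.3784
f(x_4) = 2*(-3.3784)^2 + 15*(-3.3784) + 2.46*|-3.3784| = -19.538


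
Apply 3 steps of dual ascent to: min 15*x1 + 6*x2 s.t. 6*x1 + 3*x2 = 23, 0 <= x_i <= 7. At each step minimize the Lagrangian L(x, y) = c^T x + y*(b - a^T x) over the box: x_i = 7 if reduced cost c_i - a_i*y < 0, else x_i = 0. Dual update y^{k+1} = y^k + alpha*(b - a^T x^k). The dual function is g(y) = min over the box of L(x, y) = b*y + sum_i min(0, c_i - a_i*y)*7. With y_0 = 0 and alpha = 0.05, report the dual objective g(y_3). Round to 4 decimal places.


Dual ascent for LP: min 15*x1 + 6*x2, 6*x1 + 3*x2 = 23, 0 <= x_i <= 7
Step 1: y^k = 0.0, reduced costs: (15.0, 6.0)
  x^k = (0.0, 0.0), subgradient = b - a^T x = 23.0
  y^{k+1} = 0.0 + 0.05*23.0 = 1.15
Step 2: y^k = 1.15, reduced costs: (8.1, 2.55)
  x^k = (0.0, 0.0), subgradient = b - a^T x = 23.0
  y^{k+1} = 1.15 + 0.05*23.0 = 2.3
Step 3: y^k = 2.3, reduced costs: (1.2, -0.9)
  x^k = (0.0, 7.0), subgradient = b - a^T x = 2.0
  y^{k+1} = 2.3 + 0.05*2.0 = 2.4
Dual objective at y_3 = 2.4: reduced costs (0.6, -1.2), box minimizer x = (0.0, 7.0)
g(y_3) = b*y + (c1 - a1*y)*x1 + (c2 - a2*y)*x2 = 23*2.4 + 0.6*0.0 + (-1.2)*7.0 = 55.2 + 0.0 - 8.4 = 46.8


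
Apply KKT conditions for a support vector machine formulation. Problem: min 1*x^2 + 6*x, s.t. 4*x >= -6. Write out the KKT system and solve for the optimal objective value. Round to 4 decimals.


Step 1: Try lambda = 0 (constraint inactive).
x_unc = -6/(2*1) = -3.0
Check: 4*-3.0 = -12.0 < -6 -- violated!
Step 2: Constraint must be active: 4*x = -6
x* = -6/4 = -1.5
lambda = (2*1*(-1.5) + 6)/4 = 0.75
Step 3: Compute optimal value.
f(x*) = 1*(-1.5)^2 + 6*(-1.5) = -6.75


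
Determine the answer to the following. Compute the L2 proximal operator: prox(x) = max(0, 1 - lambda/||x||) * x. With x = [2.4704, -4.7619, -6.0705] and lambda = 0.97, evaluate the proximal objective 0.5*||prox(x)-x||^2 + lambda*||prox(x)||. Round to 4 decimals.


Step 1: Compute ||x||.
||x|| = 8.1012
Step 2: Compute scaling factor.
scale = max(0, 1 - 0.97/8.1012) = 0.8803
Step 3: prox(x) = [2.1746, -4.1917, -5.3436]
||prox(x)|| = 7.1312
Step 4: Proximal objective.
0.5*||prox-x||^2 = 0.4705
lambda*||prox|| = 6.9173
Total = 7.3877


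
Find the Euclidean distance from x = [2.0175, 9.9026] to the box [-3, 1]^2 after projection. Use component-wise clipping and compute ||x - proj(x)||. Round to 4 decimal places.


Project each component onto [-3, 1].
clip(2.0175) = 1.0, clip(9.9026) = 1.0
Projection = [1.0, 1.0]
Squared diffs: [1.0353, 79.2563]
Distance = sqrt(80.2916) = 8.9606


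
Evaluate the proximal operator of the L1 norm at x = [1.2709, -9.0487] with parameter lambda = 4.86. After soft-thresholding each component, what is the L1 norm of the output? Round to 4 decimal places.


Soft-thresholding with lambda = 4.86:
prox(1.2709) = sign(1.2709)*max(|1.2709| - 4.86, 0) = 0.0
prox(-9.0487) = sign(-9.0487)*max(|-9.0487| - 4.86, 0) = -4.1887
prox(x) = [0.0, -4.1887]
||prox(x)||_1 = 0.0 + 4.1887 = 4.1887


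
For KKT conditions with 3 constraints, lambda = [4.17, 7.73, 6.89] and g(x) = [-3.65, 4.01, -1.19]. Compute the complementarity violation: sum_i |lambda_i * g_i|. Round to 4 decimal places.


KKT complementary slackness check:
lambda_1 * g_1 = 4.17 * -3.65 = -15.2205
lambda_2 * g_2 = 7.73 * 4.01 = 30.9973
lambda_3 * g_3 = 6.89 * -1.19 = -8.1991
Total violation = 15.2205 + 30.9973 + 8.1991 = 54.4169


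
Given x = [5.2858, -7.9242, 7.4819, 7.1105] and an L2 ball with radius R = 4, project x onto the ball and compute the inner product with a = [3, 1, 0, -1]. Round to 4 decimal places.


Step 1: Compute ||x|| (intermediates to 6 decimals).
||x|| = sqrt(5.2858^2 + (-7.9242)^2 + 7.4819^2 + 7.1105^2) = 14.045308
Step 2: Project.
Since ||x|| > R, scale = R/||x|| = 4/14.045308 = 0.284793, proj(x) = scale * x
proj(x) = [1.505359, -2.256757, 2.130793, 2.025021]
Step 3: Dot product.
a^T * proj(x) = 3*1.505359 + 1*(-2.256757) + 0*2.130793 - 1*2.025021 = 0.2343


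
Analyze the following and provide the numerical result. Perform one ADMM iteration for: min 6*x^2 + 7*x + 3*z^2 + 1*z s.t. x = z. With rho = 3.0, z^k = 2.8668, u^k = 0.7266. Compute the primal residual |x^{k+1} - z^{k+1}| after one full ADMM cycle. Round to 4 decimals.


ADMM iteration with rho = 3.0, z^k = 2.8668, u^k = 0.7266
Step 1: x-update.
Minimize 6*x^2 + 7*x + (3.0/2)*(x - 2.8668 + 0.7266)^2
FOC: (2*6 + 3.0)*x = -7 + 3.0*(2.8668 - 0.7266)
x^{k+1} = -0.0386
Step 2: z-update.
Minimize 3*z^2 + 1*z + (3.0/2)*(-0.0386 - z + 0.7266)^2
FOC: (2*3 + 3.0)*z = -1 + 3.0*(-0.0386 + 0.7266)
z^{k+1} = 0.1182
Step 3: u-update.
u^{k+1} = 0.7266 - 0.0386 - 0.1182 = 0.5698
Step 4: Primal residual = |-0.0386 - 0.1182| = 0.1568


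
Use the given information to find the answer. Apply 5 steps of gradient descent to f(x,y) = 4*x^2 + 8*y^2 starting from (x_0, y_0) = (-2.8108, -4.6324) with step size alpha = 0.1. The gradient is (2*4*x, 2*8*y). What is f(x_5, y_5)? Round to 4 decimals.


Gradient descent on f(x,y) = 4*x^2 + 8*y^2.
Starting point: (-2.8108, -4.6324), alpha = 0.1
Step 1: grad_x = 2*4*-2.8108 = -22.4864, grad_y = 2*8*-4.6324 = -74.1184
  x_1 = -2.8108 - 0.1*-22.4864 = -0.5622
  y_1 = -4.6324 - 0.1*-74.1184 = 2.7794
Step 2: grad_x = 2*4*-0.5622 = -4.4973, grad_y = 2*8*2.7794 = 44.471
  x_2 = -0.5622 - 0.1*-4.4973 = -0.1124
  y_2 = 2.7794 - 0.1*44.471 = -1.6677
Step 3: grad_x = 2*4*-0.1124 = -0.8995, grad_y = 2*8*-1.6677 = -26.6826
  x_3 = -0.1124 - 0.1*-0.8995 = -0.0225
  y_3 = -1.6677 - 0.1*-26.6826 = 1.0006
Step 4: grad_x = 2*4*-0.0225 = -0.1799, grad_y = 2*8*1.0006 = 16.0096
  x_4 = -0.0225 - 0.1*-0.1799 = -0.0045
  y_4 = 1.0006 - 0.1*16.0096 = -0.6004
Step 5: grad_x = 2*4*-0.0045 = -0.036, grad_y = 2*8*-0.6004 = -9.6057
  x_5 = -0.0045 - 0.1*-0.036 = -0.0009
  y_5 = -0.6004 - 0.1*-9.6057 = 0.3602
f(-0.0009, 0.3602) = 4*(-0.0009)^2 + 8*0.3602^2 = 1.038


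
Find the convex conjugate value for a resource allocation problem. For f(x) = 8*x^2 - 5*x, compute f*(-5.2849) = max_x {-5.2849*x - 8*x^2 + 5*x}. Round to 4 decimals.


f*(y) = sup_x {y*x - a*x^2 - b*x} = sup_x {(y-b)*x - a*x^2}
FOC: (y - b) - 2a*x = 0 => x* = (y - b)/(2a)
x* = (-5.2849 + 5)/(2*8) = -0.0178
f*(-5.2849) = (y-b)^2/(4a) = (-5.2849 + 5)^2/(4*8)
= 0.0812/32 = 0.0025


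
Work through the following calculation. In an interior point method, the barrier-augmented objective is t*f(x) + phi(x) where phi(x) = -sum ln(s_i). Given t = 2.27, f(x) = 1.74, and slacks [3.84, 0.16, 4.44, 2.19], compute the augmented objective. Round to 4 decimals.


Step 1: Compute log-barrier.
ln values: [1.3455, -1.8326, 1.4907, 0.7839]
phi = -(1.3455 - 1.8326 + 1.4907 + 0.7839) = -1.7874
Step 2: Compute augmented objective.
t*f(x) = 2.27*1.74 = 3.9498
Total = 3.9498 - 1.7874 = 2.1624


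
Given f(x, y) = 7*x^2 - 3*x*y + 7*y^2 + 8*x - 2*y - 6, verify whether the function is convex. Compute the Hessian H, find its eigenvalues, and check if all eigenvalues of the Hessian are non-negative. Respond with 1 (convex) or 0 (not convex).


The Hessian of f(x,y) = 7*x^2 - 3*x*y + 7*y^2 + 8*x - 2*y - 6 is:
H = [[14, -3], [-3, 14]]
Trace = 14 + 14 = 28
Determinant = 14*14 - (-3)^2 = 187
Discriminant = (28)^2 - 4*187 = 36.0
Eigenvalues: lambda_1 = 11.0, lambda_2 = 17.0
The function is convex.

1


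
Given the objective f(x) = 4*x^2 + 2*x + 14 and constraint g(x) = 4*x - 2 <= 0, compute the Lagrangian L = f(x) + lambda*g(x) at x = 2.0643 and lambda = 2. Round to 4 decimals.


Step 1: Evaluate f(x).
f(2.0643) = 4*2.0643^2 + 2*2.0643 + 14 = 35.1739
Step 2: Evaluate g(x).
g(2.0643) = 4*2.0643 - 2 = 6.2572
Step 3: Compute Lagrangian.
L = 35.1739 + 2*6.2572 = 47.6883


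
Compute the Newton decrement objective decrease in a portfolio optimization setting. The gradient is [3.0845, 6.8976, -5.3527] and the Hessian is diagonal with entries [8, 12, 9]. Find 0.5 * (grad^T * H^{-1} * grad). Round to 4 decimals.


Step 1: H is diagonal, so H^(-1) * g = [0.3856, 0.5748, -0.5947].
Step 2: g^T H^(-1) g = sum_i g_i^2 / H_ii
  = (3.0845)^2/8 + (6.8976)^2/12 + (-5.3527)^2/9
  = 1.1893 + 3.9647 + 3.1835 = 8.3375
Step 3: Objective decrease = 0.5 * g^T H^(-1) g = 4.1687


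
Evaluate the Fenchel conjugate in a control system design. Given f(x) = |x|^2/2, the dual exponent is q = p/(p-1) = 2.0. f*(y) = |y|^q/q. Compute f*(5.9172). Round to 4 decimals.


The conjugate exponent q satisfies 1/p + 1/q = 1.
p = 2, so q = 2/(2 - 1) = 2.0
|y|^q = 5.9172^2.0 = 35.0133
f*(5.9172) = 35.0133 / 2.0 = 17.5066


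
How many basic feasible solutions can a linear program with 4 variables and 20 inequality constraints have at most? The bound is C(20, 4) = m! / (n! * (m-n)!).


Each vertex corresponds to some choice of n active constraints out of m, so the number of vertices is at most C(m, n) = m! / (n!(m-n)!).
m = 20, n = 4
Numerator: 20 * 19 * 18 * 17
Denominator: 4! = 24
C(20, 4) = 4845


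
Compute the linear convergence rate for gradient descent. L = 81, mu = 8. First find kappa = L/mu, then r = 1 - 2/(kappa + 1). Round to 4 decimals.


Step 1: Compute the condition number.
kappa = L/mu = 81/8 = 10.125
Step 2: Compute the convergence rate.
r = 1 - 2/(kappa + 1) = 1 - 2*mu/(L + mu) = (L - mu)/(L + mu) = 73/89 = 0.8202


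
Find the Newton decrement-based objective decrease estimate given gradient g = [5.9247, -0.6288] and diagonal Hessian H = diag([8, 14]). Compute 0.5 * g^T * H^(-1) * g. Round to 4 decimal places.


Step 1: H is diagonal, so H^(-1) * g = [0.7406, -0.0449].
Step 2: g^T H^(-1) g = sum_i g_i^2 / H_ii
  = (5.9247)^2/8 + (-0.6288)^2/14
  = 4.3878 + 0.0282 = 4.416
Step 3: Objective decrease = 0.5 * g^T H^(-1) g = 2.208


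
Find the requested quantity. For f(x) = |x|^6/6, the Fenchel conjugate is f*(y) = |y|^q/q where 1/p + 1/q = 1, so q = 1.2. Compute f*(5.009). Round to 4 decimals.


The conjugate exponent q satisfies 1/p + 1/q = 1.
p = 6, so q = 6/(6 - 1) = 1.2
|y|^q = 5.009^1.2 = 6.9136
f*(5.009) = 6.9136 / 1.2 = 5.7613


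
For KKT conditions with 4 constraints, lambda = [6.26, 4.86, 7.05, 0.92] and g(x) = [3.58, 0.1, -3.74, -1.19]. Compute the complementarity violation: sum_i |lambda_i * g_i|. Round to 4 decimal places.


KKT complementary slackness check:
lambda_1 * g_1 = 6.26 * 3.58 = 22.4108
lambda_2 * g_2 = 4.86 * 0.1 = 0.486
lambda_3 * g_3 = 7.05 * -3.74 = -26.367
lambda_4 * g_4 = 0.92 * -1.19 = -1.0948
Total violation = 22.4108 + 0.486 + 26.367 + 1.0948 = 50.3586


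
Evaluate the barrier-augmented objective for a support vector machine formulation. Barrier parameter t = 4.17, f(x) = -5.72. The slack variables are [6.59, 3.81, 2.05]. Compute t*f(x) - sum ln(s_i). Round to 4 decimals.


Step 1: Compute log-barrier.
ln values: [1.8856, 1.3376, 0.7178]
phi = -(1.8856 + 1.3376 + 0.7178) = -3.941
Step 2: Compute augmented objective.
t*f(x) = 4.17*-5.72 = -23.8524
Total = -23.8524 - 3.941 = -27.7934


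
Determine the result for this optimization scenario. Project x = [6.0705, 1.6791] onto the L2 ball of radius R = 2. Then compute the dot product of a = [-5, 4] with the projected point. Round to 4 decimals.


Step 1: Compute ||x|| (intermediates to 6 decimals).
||x|| = sqrt(6.0705^2 + 1.6791^2) = 6.29844
Step 2: Project.
Since ||x|| > R, scale = R/||x|| = 2/6.29844 = 0.317539, proj(x) = scale * x
proj(x) = [1.92762, 0.53318]
Step 3: Dot product.
a^T * proj(x) = -5*1.92762 + 4*0.53318 = -7.5054
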